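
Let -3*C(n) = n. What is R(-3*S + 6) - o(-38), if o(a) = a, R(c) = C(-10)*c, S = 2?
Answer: 38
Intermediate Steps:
C(n) = -n/3
R(c) = 10*c/3 (R(c) = (-⅓*(-10))*c = 10*c/3)
R(-3*S + 6) - o(-38) = 10*(-3*2 + 6)/3 - 1*(-38) = 10*(-6 + 6)/3 + 38 = (10/3)*0 + 38 = 0 + 38 = 38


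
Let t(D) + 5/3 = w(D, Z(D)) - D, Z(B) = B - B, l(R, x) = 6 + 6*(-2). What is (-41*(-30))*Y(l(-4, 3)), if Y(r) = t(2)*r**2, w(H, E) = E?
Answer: -162360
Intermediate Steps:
l(R, x) = -6 (l(R, x) = 6 - 12 = -6)
Z(B) = 0
t(D) = -5/3 - D (t(D) = -5/3 + (0 - D) = -5/3 - D)
Y(r) = -11*r**2/3 (Y(r) = (-5/3 - 1*2)*r**2 = (-5/3 - 2)*r**2 = -11*r**2/3)
(-41*(-30))*Y(l(-4, 3)) = (-41*(-30))*(-11/3*(-6)**2) = 1230*(-11/3*36) = 1230*(-132) = -162360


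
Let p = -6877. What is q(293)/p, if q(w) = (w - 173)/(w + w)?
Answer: -60/2014961 ≈ -2.9777e-5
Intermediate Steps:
q(w) = (-173 + w)/(2*w) (q(w) = (-173 + w)/((2*w)) = (-173 + w)*(1/(2*w)) = (-173 + w)/(2*w))
q(293)/p = ((1/2)*(-173 + 293)/293)/(-6877) = ((1/2)*(1/293)*120)*(-1/6877) = (60/293)*(-1/6877) = -60/2014961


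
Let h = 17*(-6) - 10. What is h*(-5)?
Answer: 560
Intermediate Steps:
h = -112 (h = -102 - 10 = -112)
h*(-5) = -112*(-5) = 560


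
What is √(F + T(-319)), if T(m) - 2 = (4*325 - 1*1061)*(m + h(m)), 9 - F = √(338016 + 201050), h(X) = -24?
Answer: √(-81966 - √539066) ≈ 287.58*I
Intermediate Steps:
F = 9 - √539066 (F = 9 - √(338016 + 201050) = 9 - √539066 ≈ -725.21)
T(m) = -5734 + 239*m (T(m) = 2 + (4*325 - 1*1061)*(m - 24) = 2 + (1300 - 1061)*(-24 + m) = 2 + 239*(-24 + m) = 2 + (-5736 + 239*m) = -5734 + 239*m)
√(F + T(-319)) = √((9 - √539066) + (-5734 + 239*(-319))) = √((9 - √539066) + (-5734 - 76241)) = √((9 - √539066) - 81975) = √(-81966 - √539066)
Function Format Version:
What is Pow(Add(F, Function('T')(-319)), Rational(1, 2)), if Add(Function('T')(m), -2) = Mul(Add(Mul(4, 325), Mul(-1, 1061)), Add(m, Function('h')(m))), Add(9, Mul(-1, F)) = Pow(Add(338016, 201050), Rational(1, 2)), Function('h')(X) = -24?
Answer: Pow(Add(-81966, Mul(-1, Pow(539066, Rational(1, 2)))), Rational(1, 2)) ≈ Mul(287.58, I)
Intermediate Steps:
F = Add(9, Mul(-1, Pow(539066, Rational(1, 2)))) (F = Add(9, Mul(-1, Pow(Add(338016, 201050), Rational(1, 2)))) = Add(9, Mul(-1, Pow(539066, Rational(1, 2)))) ≈ -725.21)
Function('T')(m) = Add(-5734, Mul(239, m)) (Function('T')(m) = Add(2, Mul(Add(Mul(4, 325), Mul(-1, 1061)), Add(m, -24))) = Add(2, Mul(Add(1300, -1061), Add(-24, m))) = Add(2, Mul(239, Add(-24, m))) = Add(2, Add(-5736, Mul(239, m))) = Add(-5734, Mul(239, m)))
Pow(Add(F, Function('T')(-319)), Rational(1, 2)) = Pow(Add(Add(9, Mul(-1, Pow(539066, Rational(1, 2)))), Add(-5734, Mul(239, -319))), Rational(1, 2)) = Pow(Add(Add(9, Mul(-1, Pow(539066, Rational(1, 2)))), Add(-5734, -76241)), Rational(1, 2)) = Pow(Add(Add(9, Mul(-1, Pow(539066, Rational(1, 2)))), -81975), Rational(1, 2)) = Pow(Add(-81966, Mul(-1, Pow(539066, Rational(1, 2)))), Rational(1, 2))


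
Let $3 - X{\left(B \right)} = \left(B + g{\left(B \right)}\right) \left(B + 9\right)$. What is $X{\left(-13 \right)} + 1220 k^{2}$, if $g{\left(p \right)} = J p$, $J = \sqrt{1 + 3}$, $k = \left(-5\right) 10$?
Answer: $3049847$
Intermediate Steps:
$k = -50$
$J = 2$ ($J = \sqrt{4} = 2$)
$g{\left(p \right)} = 2 p$
$X{\left(B \right)} = 3 - 3 B \left(9 + B\right)$ ($X{\left(B \right)} = 3 - \left(B + 2 B\right) \left(B + 9\right) = 3 - 3 B \left(9 + B\right)$)
$X{\left(-13 \right)} + 1220 k^{2} = \left(3 - -351 - 3 \left(-13\right)^{2}\right) + 1220 \left(-50\right)^{2} = \left(3 + 351 - 507\right) + 1220 \cdot 2500 = \left(3 + 351 - 507\right) + 3050000 = -153 + 3050000 = 3049847$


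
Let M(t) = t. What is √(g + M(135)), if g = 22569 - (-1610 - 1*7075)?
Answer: √31389 ≈ 177.17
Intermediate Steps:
g = 31254 (g = 22569 - (-1610 - 7075) = 22569 - 1*(-8685) = 22569 + 8685 = 31254)
√(g + M(135)) = √(31254 + 135) = √31389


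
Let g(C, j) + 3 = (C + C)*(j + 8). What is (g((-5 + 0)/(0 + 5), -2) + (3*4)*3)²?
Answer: 441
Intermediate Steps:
g(C, j) = -3 + 2*C*(8 + j) (g(C, j) = -3 + (C + C)*(j + 8) = -3 + (2*C)*(8 + j) = -3 + 2*C*(8 + j))
(g((-5 + 0)/(0 + 5), -2) + (3*4)*3)² = ((-3 + 16*((-5 + 0)/(0 + 5)) + 2*((-5 + 0)/(0 + 5))*(-2)) + (3*4)*3)² = ((-3 + 16*(-5/5) + 2*(-5/5)*(-2)) + 12*3)² = ((-3 + 16*(-5*⅕) + 2*(-5*⅕)*(-2)) + 36)² = ((-3 + 16*(-1) + 2*(-1)*(-2)) + 36)² = ((-3 - 16 + 4) + 36)² = (-15 + 36)² = 21² = 441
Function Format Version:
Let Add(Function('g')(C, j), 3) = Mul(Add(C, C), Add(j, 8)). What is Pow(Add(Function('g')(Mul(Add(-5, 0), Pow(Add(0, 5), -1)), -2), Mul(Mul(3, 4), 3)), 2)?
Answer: 441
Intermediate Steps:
Function('g')(C, j) = Add(-3, Mul(2, C, Add(8, j))) (Function('g')(C, j) = Add(-3, Mul(Add(C, C), Add(j, 8))) = Add(-3, Mul(Mul(2, C), Add(8, j))) = Add(-3, Mul(2, C, Add(8, j))))
Pow(Add(Function('g')(Mul(Add(-5, 0), Pow(Add(0, 5), -1)), -2), Mul(Mul(3, 4), 3)), 2) = Pow(Add(Add(-3, Mul(16, Mul(Add(-5, 0), Pow(Add(0, 5), -1))), Mul(2, Mul(Add(-5, 0), Pow(Add(0, 5), -1)), -2)), Mul(Mul(3, 4), 3)), 2) = Pow(Add(Add(-3, Mul(16, Mul(-5, Pow(5, -1))), Mul(2, Mul(-5, Pow(5, -1)), -2)), Mul(12, 3)), 2) = Pow(Add(Add(-3, Mul(16, Mul(-5, Rational(1, 5))), Mul(2, Mul(-5, Rational(1, 5)), -2)), 36), 2) = Pow(Add(Add(-3, Mul(16, -1), Mul(2, -1, -2)), 36), 2) = Pow(Add(Add(-3, -16, 4), 36), 2) = Pow(Add(-15, 36), 2) = Pow(21, 2) = 441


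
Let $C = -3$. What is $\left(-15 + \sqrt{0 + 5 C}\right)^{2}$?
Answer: $\left(15 - i \sqrt{15}\right)^{2} \approx 210.0 - 116.19 i$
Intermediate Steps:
$\left(-15 + \sqrt{0 + 5 C}\right)^{2} = \left(-15 + \sqrt{0 + 5 \left(-3\right)}\right)^{2} = \left(-15 + \sqrt{0 - 15}\right)^{2} = \left(-15 + \sqrt{-15}\right)^{2} = \left(-15 + i \sqrt{15}\right)^{2}$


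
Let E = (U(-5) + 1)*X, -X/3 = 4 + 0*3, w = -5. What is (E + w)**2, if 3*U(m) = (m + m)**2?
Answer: 173889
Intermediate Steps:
U(m) = 4*m**2/3 (U(m) = (m + m)**2/3 = (2*m)**2/3 = (4*m**2)/3 = 4*m**2/3)
X = -12 (X = -3*(4 + 0*3) = -3*(4 + 0) = -3*4 = -12)
E = -412 (E = ((4/3)*(-5)**2 + 1)*(-12) = ((4/3)*25 + 1)*(-12) = (100/3 + 1)*(-12) = (103/3)*(-12) = -412)
(E + w)**2 = (-412 - 5)**2 = (-417)**2 = 173889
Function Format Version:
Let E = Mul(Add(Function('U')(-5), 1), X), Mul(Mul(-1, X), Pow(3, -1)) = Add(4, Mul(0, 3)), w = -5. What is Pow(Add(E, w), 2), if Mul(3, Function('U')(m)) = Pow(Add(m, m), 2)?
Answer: 173889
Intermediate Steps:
Function('U')(m) = Mul(Rational(4, 3), Pow(m, 2)) (Function('U')(m) = Mul(Rational(1, 3), Pow(Add(m, m), 2)) = Mul(Rational(1, 3), Pow(Mul(2, m), 2)) = Mul(Rational(1, 3), Mul(4, Pow(m, 2))) = Mul(Rational(4, 3), Pow(m, 2)))
X = -12 (X = Mul(-3, Add(4, Mul(0, 3))) = Mul(-3, Add(4, 0)) = Mul(-3, 4) = -12)
E = -412 (E = Mul(Add(Mul(Rational(4, 3), Pow(-5, 2)), 1), -12) = Mul(Add(Mul(Rational(4, 3), 25), 1), -12) = Mul(Add(Rational(100, 3), 1), -12) = Mul(Rational(103, 3), -12) = -412)
Pow(Add(E, w), 2) = Pow(Add(-412, -5), 2) = Pow(-417, 2) = 173889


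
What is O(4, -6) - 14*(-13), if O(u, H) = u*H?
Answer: 158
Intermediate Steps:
O(u, H) = H*u
O(4, -6) - 14*(-13) = -6*4 - 14*(-13) = -24 + 182 = 158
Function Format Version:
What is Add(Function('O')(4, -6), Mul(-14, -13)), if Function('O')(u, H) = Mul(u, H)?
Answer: 158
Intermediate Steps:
Function('O')(u, H) = Mul(H, u)
Add(Function('O')(4, -6), Mul(-14, -13)) = Add(Mul(-6, 4), Mul(-14, -13)) = Add(-24, 182) = 158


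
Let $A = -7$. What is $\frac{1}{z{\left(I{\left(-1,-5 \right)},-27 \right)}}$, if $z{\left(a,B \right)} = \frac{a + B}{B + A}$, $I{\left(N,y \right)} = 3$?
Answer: $\frac{17}{12} \approx 1.4167$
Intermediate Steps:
$z{\left(a,B \right)} = \frac{B + a}{-7 + B}$ ($z{\left(a,B \right)} = \frac{a + B}{B - 7} = \frac{B + a}{-7 + B}$)
$\frac{1}{z{\left(I{\left(-1,-5 \right)},-27 \right)}} = \frac{1}{\frac{1}{-7 - 27} \left(-27 + 3\right)} = \frac{1}{\frac{1}{-34} \left(-24\right)} = \frac{1}{\left(- \frac{1}{34}\right) \left(-24\right)} = \frac{1}{\frac{12}{17}} = \frac{17}{12}$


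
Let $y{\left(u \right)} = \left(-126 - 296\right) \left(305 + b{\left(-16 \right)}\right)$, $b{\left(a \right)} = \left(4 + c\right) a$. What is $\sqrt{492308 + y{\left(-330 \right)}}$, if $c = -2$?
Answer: $\sqrt{377102} \approx 614.09$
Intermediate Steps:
$b{\left(a \right)} = 2 a$ ($b{\left(a \right)} = \left(4 - 2\right) a = 2 a$)
$y{\left(u \right)} = -115206$ ($y{\left(u \right)} = \left(-126 - 296\right) \left(305 + 2 \left(-16\right)\right) = - 422 \left(305 - 32\right) = \left(-422\right) 273 = -115206$)
$\sqrt{492308 + y{\left(-330 \right)}} = \sqrt{492308 - 115206} = \sqrt{377102}$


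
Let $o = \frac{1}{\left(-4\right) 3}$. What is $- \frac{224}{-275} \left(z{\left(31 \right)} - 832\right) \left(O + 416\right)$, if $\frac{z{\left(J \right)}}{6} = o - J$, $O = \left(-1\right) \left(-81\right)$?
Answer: $- \frac{113387568}{275} \approx -4.1232 \cdot 10^{5}$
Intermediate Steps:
$O = 81$
$o = - \frac{1}{12}$ ($o = \frac{1}{-12} = - \frac{1}{12} \approx -0.083333$)
$z{\left(J \right)} = - \frac{1}{2} - 6 J$ ($z{\left(J \right)} = 6 \left(- \frac{1}{12} - J\right) = - \frac{1}{2} - 6 J$)
$- \frac{224}{-275} \left(z{\left(31 \right)} - 832\right) \left(O + 416\right) = - \frac{224}{-275} \left(\left(- \frac{1}{2} - 186\right) - 832\right) \left(81 + 416\right) = \left(-224\right) \left(- \frac{1}{275}\right) \left(\left(- \frac{1}{2} - 186\right) - 832\right) 497 = \frac{224 \left(- \frac{373}{2} - 832\right) 497}{275} = \frac{224 \left(\left(- \frac{2037}{2}\right) 497\right)}{275} = \frac{224}{275} \left(- \frac{1012389}{2}\right) = - \frac{113387568}{275}$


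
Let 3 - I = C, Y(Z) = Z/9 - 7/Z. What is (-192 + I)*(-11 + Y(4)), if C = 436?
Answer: 276875/36 ≈ 7691.0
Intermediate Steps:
Y(Z) = -7/Z + Z/9 (Y(Z) = Z*(⅑) - 7/Z = Z/9 - 7/Z = -7/Z + Z/9)
I = -433 (I = 3 - 1*436 = 3 - 436 = -433)
(-192 + I)*(-11 + Y(4)) = (-192 - 433)*(-11 + (-7/4 + (⅑)*4)) = -625*(-11 + (-7*¼ + 4/9)) = -625*(-11 + (-7/4 + 4/9)) = -625*(-11 - 47/36) = -625*(-443/36) = 276875/36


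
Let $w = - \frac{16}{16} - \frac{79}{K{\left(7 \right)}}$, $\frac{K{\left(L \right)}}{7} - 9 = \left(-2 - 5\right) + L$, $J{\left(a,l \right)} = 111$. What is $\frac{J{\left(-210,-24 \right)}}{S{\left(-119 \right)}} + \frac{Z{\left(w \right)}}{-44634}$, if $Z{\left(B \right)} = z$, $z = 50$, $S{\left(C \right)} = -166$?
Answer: $- \frac{2481337}{3704622} \approx -0.6698$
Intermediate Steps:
$K{\left(L \right)} = 14 + 7 L$ ($K{\left(L \right)} = 63 + 7 \left(\left(-2 - 5\right) + L\right) = 63 + 7 \left(-7 + L\right) = 63 + \left(-49 + 7 L\right) = 14 + 7 L$)
$w = - \frac{142}{63}$ ($w = - \frac{16}{16} - \frac{79}{14 + 7 \cdot 7} = \left(-16\right) \frac{1}{16} - \frac{79}{14 + 49} = -1 - \frac{79}{63} = - \frac{142}{63} \approx -2.254$)
$Z{\left(B \right)} = 50$
$\frac{J{\left(-210,-24 \right)}}{S{\left(-119 \right)}} + \frac{Z{\left(w \right)}}{-44634} = \frac{111}{-166} + \frac{50}{-44634} = 111 \left(- \frac{1}{166}\right) + 50 \left(- \frac{1}{44634}\right) = - \frac{111}{166} - \frac{25}{22317} = - \frac{2481337}{3704622}$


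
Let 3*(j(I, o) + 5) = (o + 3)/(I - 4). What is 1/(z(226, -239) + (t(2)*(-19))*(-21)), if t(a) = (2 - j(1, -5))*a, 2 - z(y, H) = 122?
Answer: 3/15866 ≈ 0.00018908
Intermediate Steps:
z(y, H) = -120 (z(y, H) = 2 - 1*122 = 2 - 122 = -120)
j(I, o) = -5 + (3 + o)/(3*(-4 + I)) (j(I, o) = -5 + ((o + 3)/(I - 4))/3 = -5 + ((3 + o)/(-4 + I))/3 = -5 + (3 + o)/(3*(-4 + I)))
t(a) = 61*a/9 (t(a) = (2 - (63 - 5 - 15*1)/(3*(-4 + 1)))*a = (2 - (63 - 5 - 15)/(3*(-3)))*a = (2 - (-1)*43/(3*3))*a = (2 - 1*(-43/9))*a = (2 + 43/9)*a = 61*a/9)
1/(z(226, -239) + (t(2)*(-19))*(-21)) = 1/(-120 + (((61/9)*2)*(-19))*(-21)) = 1/(-120 + ((122/9)*(-19))*(-21)) = 1/(-120 - 2318/9*(-21)) = 1/(-120 + 16226/3) = 1/(15866/3) = 3/15866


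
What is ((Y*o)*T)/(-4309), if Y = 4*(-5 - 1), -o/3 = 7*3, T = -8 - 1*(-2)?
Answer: 9072/4309 ≈ 2.1054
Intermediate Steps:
T = -6 (T = -8 + 2 = -6)
o = -63 (o = -21*3 = -3*21 = -63)
Y = -24 (Y = 4*(-6) = -24)
((Y*o)*T)/(-4309) = (-24*(-63)*(-6))/(-4309) = (1512*(-6))*(-1/4309) = -9072*(-1/4309) = 9072/4309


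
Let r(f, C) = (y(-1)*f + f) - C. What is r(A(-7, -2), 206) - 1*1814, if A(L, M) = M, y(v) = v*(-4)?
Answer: -2030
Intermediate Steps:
y(v) = -4*v
r(f, C) = -C + 5*f (r(f, C) = ((-4*(-1))*f + f) - C = (4*f + f) - C = 5*f - C = -C + 5*f)
r(A(-7, -2), 206) - 1*1814 = (-1*206 + 5*(-2)) - 1*1814 = (-206 - 10) - 1814 = -216 - 1814 = -2030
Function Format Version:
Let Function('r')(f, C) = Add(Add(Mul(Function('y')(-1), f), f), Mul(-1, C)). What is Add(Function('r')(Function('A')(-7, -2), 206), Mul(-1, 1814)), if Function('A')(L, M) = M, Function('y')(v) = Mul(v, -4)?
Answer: -2030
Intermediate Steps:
Function('y')(v) = Mul(-4, v)
Function('r')(f, C) = Add(Mul(-1, C), Mul(5, f)) (Function('r')(f, C) = Add(Add(Mul(Mul(-4, -1), f), f), Mul(-1, C)) = Add(Add(Mul(4, f), f), Mul(-1, C)) = Add(Mul(5, f), Mul(-1, C)) = Add(Mul(-1, C), Mul(5, f)))
Add(Function('r')(Function('A')(-7, -2), 206), Mul(-1, 1814)) = Add(Add(Mul(-1, 206), Mul(5, -2)), Mul(-1, 1814)) = Add(Add(-206, -10), -1814) = Add(-216, -1814) = -2030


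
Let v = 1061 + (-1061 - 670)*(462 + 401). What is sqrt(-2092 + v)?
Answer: 2*I*sqrt(373721) ≈ 1222.7*I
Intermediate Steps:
v = -1492792 (v = 1061 - 1731*863 = 1061 - 1493853 = -1492792)
sqrt(-2092 + v) = sqrt(-2092 - 1492792) = sqrt(-1494884) = 2*I*sqrt(373721)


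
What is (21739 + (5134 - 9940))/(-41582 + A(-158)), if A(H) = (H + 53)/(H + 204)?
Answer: -778918/1912877 ≈ -0.40720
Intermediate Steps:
A(H) = (53 + H)/(204 + H)
(21739 + (5134 - 9940))/(-41582 + A(-158)) = (21739 + (5134 - 9940))/(-41582 + (53 - 158)/(204 - 158)) = (21739 - 4806)/(-41582 - 105/46) = 16933/(-41582 + (1/46)*(-105)) = 16933/(-41582 - 105/46) = 16933/(-1912877/46) = 16933*(-46/1912877) = -778918/1912877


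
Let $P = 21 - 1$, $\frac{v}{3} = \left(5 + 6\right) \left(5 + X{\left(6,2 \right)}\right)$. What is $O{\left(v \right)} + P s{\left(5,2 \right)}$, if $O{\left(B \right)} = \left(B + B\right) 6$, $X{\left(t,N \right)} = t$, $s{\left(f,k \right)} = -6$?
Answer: $4236$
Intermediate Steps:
$v = 363$ ($v = 3 \left(5 + 6\right) \left(5 + 6\right) = 3 \cdot 11 \cdot 11 = 3 \cdot 121 = 363$)
$O{\left(B \right)} = 12 B$ ($O{\left(B \right)} = 2 B 6 = 12 B$)
$P = 20$
$O{\left(v \right)} + P s{\left(5,2 \right)} = 12 \cdot 363 + 20 \left(-6\right) = 4356 - 120 = 4236$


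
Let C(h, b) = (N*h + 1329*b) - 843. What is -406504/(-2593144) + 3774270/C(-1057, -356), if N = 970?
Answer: -1147221454669/485973661751 ≈ -2.3607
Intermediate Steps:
C(h, b) = -843 + 970*h + 1329*b (C(h, b) = (970*h + 1329*b) - 843 = -843 + 970*h + 1329*b)
-406504/(-2593144) + 3774270/C(-1057, -356) = -406504/(-2593144) + 3774270/(-843 + 970*(-1057) + 1329*(-356)) = -406504*(-1/2593144) + 3774270/(-843 - 1025290 - 473124) = 50813/324143 + 3774270/(-1499257) = 50813/324143 + 3774270*(-1/1499257) = 50813/324143 - 3774270/1499257 = -1147221454669/485973661751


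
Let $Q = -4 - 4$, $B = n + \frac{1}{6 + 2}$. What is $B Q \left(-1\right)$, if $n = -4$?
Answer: $-31$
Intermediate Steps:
$B = - \frac{31}{8}$ ($B = -4 + \frac{1}{6 + 2} = -4 + \frac{1}{8} = - \frac{31}{8} \approx -3.875$)
$Q = -8$
$B Q \left(-1\right) = \left(- \frac{31}{8}\right) \left(-8\right) \left(-1\right) = 31 \left(-1\right) = -31$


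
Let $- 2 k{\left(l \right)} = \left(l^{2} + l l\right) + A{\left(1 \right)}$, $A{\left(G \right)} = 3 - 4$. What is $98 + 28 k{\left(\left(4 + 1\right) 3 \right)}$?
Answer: $-6188$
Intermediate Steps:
$A{\left(G \right)} = -1$
$k{\left(l \right)} = \frac{1}{2} - l^{2}$ ($k{\left(l \right)} = - \frac{\left(l^{2} + l l\right) - 1}{2} = - \frac{\left(l^{2} + l^{2}\right) - 1}{2} = - \frac{2 l^{2} - 1}{2} = - \frac{-1 + 2 l^{2}}{2} = \frac{1}{2} - l^{2}$)
$98 + 28 k{\left(\left(4 + 1\right) 3 \right)} = 98 + 28 \left(\frac{1}{2} - \left(\left(4 + 1\right) 3\right)^{2}\right) = 98 + 28 \left(\frac{1}{2} - \left(5 \cdot 3\right)^{2}\right) = 98 + 28 \left(\frac{1}{2} - 15^{2}\right) = 98 + 28 \left(\frac{1}{2} - 225\right) = 98 + 28 \left(- \frac{449}{2}\right) = 98 - 6286 = -6188$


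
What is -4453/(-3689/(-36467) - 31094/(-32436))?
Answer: -2633601302118/626780651 ≈ -4201.8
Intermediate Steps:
-4453/(-3689/(-36467) - 31094/(-32436)) = -4453/(-3689*(-1/36467) - 31094*(-1/32436)) = -4453/(3689/36467 + 15547/16218) = -4453/626780651/591421806 = -4453*591421806/626780651 = -2633601302118/626780651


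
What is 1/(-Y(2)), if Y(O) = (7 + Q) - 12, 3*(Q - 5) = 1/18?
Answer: -54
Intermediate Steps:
Q = 271/54 (Q = 5 + (⅓)/18 = 5 + (⅓)*(1/18) = 5 + 1/54 = 271/54 ≈ 5.0185)
Y(O) = 1/54 (Y(O) = (7 + 271/54) - 12 = 649/54 - 12 = 1/54)
1/(-Y(2)) = 1/(-1*1/54) = 1/(-1/54) = -54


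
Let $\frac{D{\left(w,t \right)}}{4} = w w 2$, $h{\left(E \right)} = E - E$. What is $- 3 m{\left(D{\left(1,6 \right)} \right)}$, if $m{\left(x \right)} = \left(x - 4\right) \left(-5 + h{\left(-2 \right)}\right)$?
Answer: $60$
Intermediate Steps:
$h{\left(E \right)} = 0$
$D{\left(w,t \right)} = 8 w^{2}$ ($D{\left(w,t \right)} = 4 w w 2 = 4 w^{2} \cdot 2 = 4 \cdot 2 w^{2} = 8 w^{2}$)
$m{\left(x \right)} = 20 - 5 x$ ($m{\left(x \right)} = \left(x - 4\right) \left(-5 + 0\right) = \left(-4 + x\right) \left(-5\right) = 20 - 5 x$)
$- 3 m{\left(D{\left(1,6 \right)} \right)} = - 3 \left(20 - 5 \cdot 8 \cdot 1^{2}\right) = - 3 \left(20 - 5 \cdot 8 \cdot 1\right) = - 3 \left(20 - 40\right) = \left(-3\right) \left(-20\right) = 60$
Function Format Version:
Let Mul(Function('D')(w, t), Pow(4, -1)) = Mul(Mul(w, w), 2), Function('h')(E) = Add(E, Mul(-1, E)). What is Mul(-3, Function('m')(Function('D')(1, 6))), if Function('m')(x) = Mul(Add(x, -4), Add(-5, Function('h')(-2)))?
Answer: 60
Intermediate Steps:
Function('h')(E) = 0
Function('D')(w, t) = Mul(8, Pow(w, 2)) (Function('D')(w, t) = Mul(4, Mul(Mul(w, w), 2)) = Mul(4, Mul(Pow(w, 2), 2)) = Mul(4, Mul(2, Pow(w, 2))) = Mul(8, Pow(w, 2)))
Function('m')(x) = Add(20, Mul(-5, x)) (Function('m')(x) = Mul(Add(x, -4), Add(-5, 0)) = Mul(Add(-4, x), -5) = Add(20, Mul(-5, x)))
Mul(-3, Function('m')(Function('D')(1, 6))) = Mul(-3, Add(20, Mul(-5, Mul(8, Pow(1, 2))))) = Mul(-3, Add(20, Mul(-5, Mul(8, 1)))) = Mul(-3, Add(20, Mul(-5, 8))) = Mul(-3, Add(20, -40)) = Mul(-3, -20) = 60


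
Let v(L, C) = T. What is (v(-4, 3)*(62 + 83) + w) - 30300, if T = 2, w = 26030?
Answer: -3980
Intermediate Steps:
v(L, C) = 2
(v(-4, 3)*(62 + 83) + w) - 30300 = (2*(62 + 83) + 26030) - 30300 = (2*145 + 26030) - 30300 = (290 + 26030) - 30300 = 26320 - 30300 = -3980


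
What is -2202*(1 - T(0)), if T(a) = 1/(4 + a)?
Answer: -3303/2 ≈ -1651.5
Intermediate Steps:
-2202*(1 - T(0)) = -2202*(1 - 1/(4 + 0)) = -2202*(1 - 1/4) = -2202*(1 - 1*¼) = -2202*(1 - ¼) = -2202*¾ = -3303/2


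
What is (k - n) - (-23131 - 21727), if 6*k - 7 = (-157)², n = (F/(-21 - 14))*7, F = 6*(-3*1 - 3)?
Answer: 734402/15 ≈ 48960.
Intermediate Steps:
F = -36 (F = 6*(-3 - 3) = 6*(-6) = -36)
n = 36/5 (n = -36/(-21 - 14)*7 = -36/(-35)*7 = -36*(-1/35)*7 = (36/35)*7 = 36/5 ≈ 7.2000)
k = 12328/3 (k = 7/6 + (⅙)*(-157)² = 7/6 + (⅙)*24649 = 7/6 + 24649/6 = 12328/3 ≈ 4109.3)
(k - n) - (-23131 - 21727) = (12328/3 - 1*36/5) - (-23131 - 21727) = (12328/3 - 36/5) - 1*(-44858) = 61532/15 + 44858 = 734402/15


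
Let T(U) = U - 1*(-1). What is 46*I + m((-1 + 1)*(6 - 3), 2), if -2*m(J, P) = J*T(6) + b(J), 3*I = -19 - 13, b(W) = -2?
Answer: -1469/3 ≈ -489.67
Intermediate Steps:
T(U) = 1 + U (T(U) = U + 1 = 1 + U)
I = -32/3 (I = (-19 - 13)/3 = (⅓)*(-32) = -32/3 ≈ -10.667)
m(J, P) = 1 - 7*J/2 (m(J, P) = -(J*(1 + 6) - 2)/2 = -(J*7 - 2)/2 = -(7*J - 2)/2 = -(-2 + 7*J)/2 = 1 - 7*J/2)
46*I + m((-1 + 1)*(6 - 3), 2) = 46*(-32/3) + (1 - 7*(-1 + 1)*(6 - 3)/2) = -1472/3 + (1 - 0*3) = -1472/3 + (1 - 7/2*0) = -1472/3 + (1 + 0) = -1472/3 + 1 = -1469/3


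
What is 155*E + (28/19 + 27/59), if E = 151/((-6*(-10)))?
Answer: 5273381/13452 ≈ 392.01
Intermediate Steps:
E = 151/60 ≈ 2.5167
155*E + (28/19 + 27/59) = 155*(151/60) + (28/19 + 27/59) = 4681/12 + (28*(1/19) + 27*(1/59)) = 4681/12 + (28/19 + 27/59) = 4681/12 + 2165/1121 = 5273381/13452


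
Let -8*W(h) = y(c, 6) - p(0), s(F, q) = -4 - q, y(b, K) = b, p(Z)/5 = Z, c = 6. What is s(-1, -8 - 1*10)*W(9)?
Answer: -21/2 ≈ -10.500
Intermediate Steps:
p(Z) = 5*Z
W(h) = -¾ (W(h) = -(6 - 5*0)/8 = -(6 - 1*0)/8 = -(6 + 0)/8 = -⅛*6 = -¾)
s(-1, -8 - 1*10)*W(9) = (-4 - (-8 - 1*10))*(-¾) = (-4 - (-8 - 10))*(-¾) = (-4 - 1*(-18))*(-¾) = (-4 + 18)*(-¾) = 14*(-¾) = -21/2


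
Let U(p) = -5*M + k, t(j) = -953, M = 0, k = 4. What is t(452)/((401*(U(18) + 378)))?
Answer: -953/153182 ≈ -0.0062214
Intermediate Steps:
U(p) = 4 (U(p) = -5*0 + 4 = 0 + 4 = 4)
t(452)/((401*(U(18) + 378))) = -953*1/(401*(4 + 378)) = -953/(401*382) = -953/153182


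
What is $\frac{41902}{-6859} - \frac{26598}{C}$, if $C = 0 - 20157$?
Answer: $- \frac{220727644}{46085621} \approx -4.7895$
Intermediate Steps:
$C = -20157$
$\frac{41902}{-6859} - \frac{26598}{C} = \frac{41902}{-6859} - \frac{26598}{-20157} = 41902 \left(- \frac{1}{6859}\right) - - \frac{8866}{6719} = - \frac{41902}{6859} + \frac{8866}{6719} = - \frac{220727644}{46085621}$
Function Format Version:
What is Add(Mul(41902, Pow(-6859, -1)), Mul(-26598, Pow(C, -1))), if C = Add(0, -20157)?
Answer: Rational(-220727644, 46085621) ≈ -4.7895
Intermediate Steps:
C = -20157
Add(Mul(41902, Pow(-6859, -1)), Mul(-26598, Pow(C, -1))) = Add(Mul(41902, Pow(-6859, -1)), Mul(-26598, Pow(-20157, -1))) = Add(Mul(41902, Rational(-1, 6859)), Mul(-26598, Rational(-1, 20157))) = Add(Rational(-41902, 6859), Rational(8866, 6719)) = Rational(-220727644, 46085621)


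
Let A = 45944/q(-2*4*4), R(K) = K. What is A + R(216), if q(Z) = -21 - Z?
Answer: 48320/11 ≈ 4392.7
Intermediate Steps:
A = 45944/11 (A = 45944/(-21 - (-2*4)*4) = 45944/(-21 - (-8)*4) = 45944/(-21 - 1*(-32)) = 45944/(-21 + 32) = 45944/11 ≈ 4176.7)
A + R(216) = 45944/11 + 216 = 48320/11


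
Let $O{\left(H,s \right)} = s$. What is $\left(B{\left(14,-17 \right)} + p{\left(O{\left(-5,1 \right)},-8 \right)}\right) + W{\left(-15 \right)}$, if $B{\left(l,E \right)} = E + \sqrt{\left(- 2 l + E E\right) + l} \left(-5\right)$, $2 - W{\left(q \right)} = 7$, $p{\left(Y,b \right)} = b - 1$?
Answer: $-31 - 25 \sqrt{11} \approx -113.92$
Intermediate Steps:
$p{\left(Y,b \right)} = -1 + b$
$W{\left(q \right)} = -5$ ($W{\left(q \right)} = 2 - 7 = -5$)
$B{\left(l,E \right)} = E - 5 \sqrt{E^{2} - l}$ ($B{\left(l,E \right)} = E + \sqrt{\left(- 2 l + E^{2}\right) + l} \left(-5\right) = E + \sqrt{\left(E^{2} - 2 l\right) + l} \left(-5\right) = E + \sqrt{E^{2} - l} \left(-5\right) = E - 5 \sqrt{E^{2} - l}$)
$\left(B{\left(14,-17 \right)} + p{\left(O{\left(-5,1 \right)},-8 \right)}\right) + W{\left(-15 \right)} = \left(\left(-17 - 5 \sqrt{\left(-17\right)^{2} - 14}\right) - 9\right) - 5 = \left(\left(-17 - 5 \sqrt{289 - 14}\right) - 9\right) - 5 = \left(\left(-17 - 5 \sqrt{275}\right) - 9\right) - 5 = \left(\left(-17 - 5 \cdot 5 \sqrt{11}\right) - 9\right) - 5 = \left(\left(-17 - 25 \sqrt{11}\right) - 9\right) - 5 = \left(-26 - 25 \sqrt{11}\right) - 5 = -31 - 25 \sqrt{11}$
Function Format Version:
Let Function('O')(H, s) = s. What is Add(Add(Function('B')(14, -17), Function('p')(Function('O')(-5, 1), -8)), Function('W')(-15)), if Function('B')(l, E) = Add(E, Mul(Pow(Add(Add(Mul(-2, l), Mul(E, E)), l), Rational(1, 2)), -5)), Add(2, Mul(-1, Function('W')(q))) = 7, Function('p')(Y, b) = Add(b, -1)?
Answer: Add(-31, Mul(-25, Pow(11, Rational(1, 2)))) ≈ -113.92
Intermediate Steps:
Function('p')(Y, b) = Add(-1, b)
Function('W')(q) = -5 (Function('W')(q) = Add(2, Mul(-1, 7)) = Add(2, -7) = -5)
Function('B')(l, E) = Add(E, Mul(-5, Pow(Add(Pow(E, 2), Mul(-1, l)), Rational(1, 2)))) (Function('B')(l, E) = Add(E, Mul(Pow(Add(Add(Mul(-2, l), Pow(E, 2)), l), Rational(1, 2)), -5)) = Add(E, Mul(Pow(Add(Add(Pow(E, 2), Mul(-2, l)), l), Rational(1, 2)), -5)) = Add(E, Mul(Pow(Add(Pow(E, 2), Mul(-1, l)), Rational(1, 2)), -5)) = Add(E, Mul(-5, Pow(Add(Pow(E, 2), Mul(-1, l)), Rational(1, 2)))))
Add(Add(Function('B')(14, -17), Function('p')(Function('O')(-5, 1), -8)), Function('W')(-15)) = Add(Add(Add(-17, Mul(-5, Pow(Add(Pow(-17, 2), Mul(-1, 14)), Rational(1, 2)))), Add(-1, -8)), -5) = Add(Add(Add(-17, Mul(-5, Pow(Add(289, -14), Rational(1, 2)))), -9), -5) = Add(Add(Add(-17, Mul(-5, Pow(275, Rational(1, 2)))), -9), -5) = Add(Add(Add(-17, Mul(-5, Mul(5, Pow(11, Rational(1, 2))))), -9), -5) = Add(Add(Add(-17, Mul(-25, Pow(11, Rational(1, 2)))), -9), -5) = Add(Add(-26, Mul(-25, Pow(11, Rational(1, 2)))), -5) = Add(-31, Mul(-25, Pow(11, Rational(1, 2))))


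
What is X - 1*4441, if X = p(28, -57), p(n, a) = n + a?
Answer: -4470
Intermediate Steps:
p(n, a) = a + n
X = -29 (X = -57 + 28 = -29)
X - 1*4441 = -29 - 1*4441 = -29 - 4441 = -4470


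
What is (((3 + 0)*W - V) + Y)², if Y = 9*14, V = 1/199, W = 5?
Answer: 787251364/39601 ≈ 19880.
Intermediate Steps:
V = 1/199 ≈ 0.0050251
Y = 126
(((3 + 0)*W - V) + Y)² = (((3 + 0)*5 - 1*1/199) + 126)² = ((3*5 - 1/199) + 126)² = ((15 - 1/199) + 126)² = (2984/199 + 126)² = (28058/199)² = 787251364/39601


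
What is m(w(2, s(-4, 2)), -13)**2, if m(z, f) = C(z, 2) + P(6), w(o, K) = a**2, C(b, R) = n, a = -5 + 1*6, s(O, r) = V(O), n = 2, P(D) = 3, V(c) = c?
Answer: 25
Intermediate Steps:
s(O, r) = O
a = 1 (a = -5 + 6 = 1)
C(b, R) = 2
w(o, K) = 1 (w(o, K) = 1**2 = 1)
m(z, f) = 5 (m(z, f) = 2 + 3 = 5)
m(w(2, s(-4, 2)), -13)**2 = 5**2 = 25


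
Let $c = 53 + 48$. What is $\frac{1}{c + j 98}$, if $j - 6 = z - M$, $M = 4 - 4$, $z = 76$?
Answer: $\frac{1}{8137} \approx 0.0001229$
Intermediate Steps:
$c = 101$
$M = 0$ ($M = 4 - 4 = 0$)
$j = 82$ ($j = 6 + \left(76 - 0\right) = 6 + \left(76 + 0\right) = 6 + 76 = 82$)
$\frac{1}{c + j 98} = \frac{1}{101 + 82 \cdot 98} = \frac{1}{101 + 8036} = \frac{1}{8137}$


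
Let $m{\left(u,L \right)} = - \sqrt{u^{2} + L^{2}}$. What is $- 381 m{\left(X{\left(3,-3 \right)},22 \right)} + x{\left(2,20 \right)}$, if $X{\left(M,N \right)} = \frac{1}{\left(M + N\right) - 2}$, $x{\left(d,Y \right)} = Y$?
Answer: $20 + \frac{381 \sqrt{1937}}{2} \approx 8404.2$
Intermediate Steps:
$X{\left(M,N \right)} = \frac{1}{-2 + M + N}$
$m{\left(u,L \right)} = - \sqrt{L^{2} + u^{2}}$
$- 381 m{\left(X{\left(3,-3 \right)},22 \right)} + x{\left(2,20 \right)} = - 381 \left(- \sqrt{22^{2} + \left(\frac{1}{-2 + 3 - 3}\right)^{2}}\right) + 20 = - 381 \left(- \sqrt{484 + \left(\frac{1}{-2}\right)^{2}}\right) + 20 = - 381 \left(- \sqrt{484 + \left(- \frac{1}{2}\right)^{2}}\right) + 20 = - 381 \left(- \sqrt{484 + \frac{1}{4}}\right) + 20 = - 381 \left(- \sqrt{\frac{1937}{4}}\right) + 20 = - 381 \left(- \frac{\sqrt{1937}}{2}\right) + 20 = \frac{381 \sqrt{1937}}{2} + 20 = 20 + \frac{381 \sqrt{1937}}{2}$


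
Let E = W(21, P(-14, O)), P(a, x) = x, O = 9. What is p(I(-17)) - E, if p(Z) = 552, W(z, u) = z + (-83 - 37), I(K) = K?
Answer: 651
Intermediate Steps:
W(z, u) = -120 + z (W(z, u) = z - 120 = -120 + z)
E = -99 (E = -120 + 21 = -99)
p(I(-17)) - E = 552 - 1*(-99) = 552 + 99 = 651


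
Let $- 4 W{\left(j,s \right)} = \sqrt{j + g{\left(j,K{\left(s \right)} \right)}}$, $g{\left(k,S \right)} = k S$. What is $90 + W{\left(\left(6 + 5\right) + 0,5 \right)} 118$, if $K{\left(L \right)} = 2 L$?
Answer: $- \frac{469}{2} \approx -234.5$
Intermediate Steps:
$g{\left(k,S \right)} = S k$
$W{\left(j,s \right)} = - \frac{\sqrt{j + 2 j s}}{4}$ ($W{\left(j,s \right)} = - \frac{\sqrt{j + 2 s j}}{4} = - \frac{\sqrt{j + 2 j s}}{4}$)
$90 + W{\left(\left(6 + 5\right) + 0,5 \right)} 118 = 90 + - \frac{\sqrt{\left(\left(6 + 5\right) + 0\right) \left(1 + 2 \cdot 5\right)}}{4} \cdot 118 = 90 + - \frac{\sqrt{\left(11 + 0\right) \left(1 + 10\right)}}{4} \cdot 118 = 90 + - \frac{\sqrt{11 \cdot 11}}{4} \cdot 118 = 90 + - \frac{\sqrt{121}}{4} \cdot 118 = 90 + \left(- \frac{1}{4}\right) 11 \cdot 118 = 90 - \frac{649}{2} = - \frac{469}{2}$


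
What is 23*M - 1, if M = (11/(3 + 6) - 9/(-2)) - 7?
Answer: -547/18 ≈ -30.389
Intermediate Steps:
M = -23/18 (M = (11/9 - 9*(-½)) - 7 = (11*(⅑) + 9/2) - 7 = (11/9 + 9/2) - 7 = 103/18 - 7 = -23/18 ≈ -1.2778)
23*M - 1 = 23*(-23/18) - 1 = -529/18 - 1 = -547/18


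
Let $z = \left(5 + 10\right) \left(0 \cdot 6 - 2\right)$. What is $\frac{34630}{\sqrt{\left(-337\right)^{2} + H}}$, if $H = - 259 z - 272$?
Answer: $\frac{34630 \sqrt{121067}}{121067} \approx 99.527$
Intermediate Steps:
$z = -30$ ($z = 15 \left(0 - 2\right) = 15 \left(-2\right) = -30$)
$H = 7498$ ($H = \left(-259\right) \left(-30\right) - 272 = 7770 - 272 = 7498$)
$\frac{34630}{\sqrt{\left(-337\right)^{2} + H}} = \frac{34630}{\sqrt{\left(-337\right)^{2} + 7498}} = \frac{34630}{\sqrt{113569 + 7498}} = \frac{34630}{\sqrt{121067}} = 34630 \frac{\sqrt{121067}}{121067} = \frac{34630 \sqrt{121067}}{121067}$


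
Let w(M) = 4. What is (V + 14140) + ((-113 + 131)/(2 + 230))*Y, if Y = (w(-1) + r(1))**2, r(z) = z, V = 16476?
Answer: 3551681/116 ≈ 30618.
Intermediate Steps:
Y = 25 (Y = (4 + 1)**2 = 5**2 = 25)
(V + 14140) + ((-113 + 131)/(2 + 230))*Y = (16476 + 14140) + ((-113 + 131)/(2 + 230))*25 = 30616 + (18/232)*25 = 30616 + (18*(1/232))*25 = 30616 + (9/116)*25 = 30616 + 225/116 = 3551681/116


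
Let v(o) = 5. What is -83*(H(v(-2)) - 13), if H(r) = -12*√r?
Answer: 1079 + 996*√5 ≈ 3306.1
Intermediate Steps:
-83*(H(v(-2)) - 13) = -83*(-12*√5 - 13) = -83*(-13 - 12*√5) = 1079 + 996*√5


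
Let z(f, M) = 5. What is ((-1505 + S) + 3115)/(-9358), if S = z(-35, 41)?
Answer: -1615/9358 ≈ -0.17258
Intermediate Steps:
S = 5
((-1505 + S) + 3115)/(-9358) = ((-1505 + 5) + 3115)/(-9358) = (-1500 + 3115)*(-1/9358) = 1615*(-1/9358) = -1615/9358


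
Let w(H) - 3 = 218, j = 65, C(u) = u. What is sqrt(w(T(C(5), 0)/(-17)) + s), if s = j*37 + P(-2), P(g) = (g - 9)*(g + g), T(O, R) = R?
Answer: sqrt(2670) ≈ 51.672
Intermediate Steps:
P(g) = 2*g*(-9 + g) (P(g) = (-9 + g)*(2*g) = 2*g*(-9 + g))
w(H) = 221 (w(H) = 3 + 218 = 221)
s = 2449 (s = 65*37 + 2*(-2)*(-9 - 2) = 2405 + 2*(-2)*(-11) = 2405 + 44 = 2449)
sqrt(w(T(C(5), 0)/(-17)) + s) = sqrt(221 + 2449) = sqrt(2670)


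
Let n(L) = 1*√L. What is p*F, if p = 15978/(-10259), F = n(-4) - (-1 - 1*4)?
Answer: -79890/10259 - 31956*I/10259 ≈ -7.7873 - 3.1149*I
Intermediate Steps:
n(L) = √L
F = 5 + 2*I (F = √(-4) - (-1 - 1*4) = 2*I - (-1 - 4) = 2*I - 1*(-5) = 2*I + 5 = 5 + 2*I ≈ 5.0 + 2.0*I)
p = -15978/10259 (p = 15978*(-1/10259) = -15978/10259 ≈ -1.5575)
p*F = -15978*(5 + 2*I)/10259 = -79890/10259 - 31956*I/10259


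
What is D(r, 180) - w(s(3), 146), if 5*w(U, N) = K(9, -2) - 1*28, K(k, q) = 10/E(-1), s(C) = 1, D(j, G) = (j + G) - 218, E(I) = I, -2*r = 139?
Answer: -999/10 ≈ -99.900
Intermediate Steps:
r = -139/2 (r = -½*139 = -139/2 ≈ -69.500)
D(j, G) = -218 + G + j (D(j, G) = (G + j) - 218 = -218 + G + j)
K(k, q) = -10 (K(k, q) = 10/(-1) = 10*(-1) = -10)
w(U, N) = -38/5 (w(U, N) = (-10 - 1*28)/5 = (-10 - 28)/5 = (⅕)*(-38) = -38/5)
D(r, 180) - w(s(3), 146) = (-218 + 180 - 139/2) - 1*(-38/5) = -215/2 + 38/5 = -999/10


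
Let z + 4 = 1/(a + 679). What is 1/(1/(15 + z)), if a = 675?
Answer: 14895/1354 ≈ 11.001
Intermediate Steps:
z = -5415/1354 (z = -4 + 1/(675 + 679) = -4 + 1/1354 = -5415/1354 ≈ -3.9993)
1/(1/(15 + z)) = 1/(1/(15 - 5415/1354)) = 1/(1/(14895/1354)) = 1/(1354/14895) = 14895/1354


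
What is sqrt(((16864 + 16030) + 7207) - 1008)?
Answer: sqrt(39093) ≈ 197.72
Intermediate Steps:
sqrt(((16864 + 16030) + 7207) - 1008) = sqrt((32894 + 7207) - 1008) = sqrt(40101 - 1008) = sqrt(39093)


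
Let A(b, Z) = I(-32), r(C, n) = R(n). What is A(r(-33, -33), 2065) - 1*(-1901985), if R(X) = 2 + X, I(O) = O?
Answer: 1901953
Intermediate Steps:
r(C, n) = 2 + n
A(b, Z) = -32
A(r(-33, -33), 2065) - 1*(-1901985) = -32 - 1*(-1901985) = -32 + 1901985 = 1901953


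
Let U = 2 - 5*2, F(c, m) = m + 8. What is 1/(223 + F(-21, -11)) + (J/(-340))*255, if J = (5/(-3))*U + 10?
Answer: -3849/220 ≈ -17.495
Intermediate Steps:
F(c, m) = 8 + m
U = -8 (U = 2 - 10 = -8)
J = 70/3 (J = (5/(-3))*(-8) + 10 = (5*(-⅓))*(-8) + 10 = -5/3*(-8) + 10 = 40/3 + 10 = 70/3 ≈ 23.333)
1/(223 + F(-21, -11)) + (J/(-340))*255 = 1/(223 + (8 - 11)) + ((70/3)/(-340))*255 = 1/(223 - 3) + ((70/3)*(-1/340))*255 = 1/220 - 7/102*255 = 1/220 - 35/2 = -3849/220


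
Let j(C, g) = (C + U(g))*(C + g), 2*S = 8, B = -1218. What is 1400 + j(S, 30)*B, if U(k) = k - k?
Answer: -164248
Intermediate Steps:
S = 4 (S = (½)*8 = 4)
U(k) = 0
j(C, g) = C*(C + g) (j(C, g) = (C + 0)*(C + g) = C*(C + g))
1400 + j(S, 30)*B = 1400 + (4*(4 + 30))*(-1218) = 1400 + (4*34)*(-1218) = 1400 + 136*(-1218) = 1400 - 165648 = -164248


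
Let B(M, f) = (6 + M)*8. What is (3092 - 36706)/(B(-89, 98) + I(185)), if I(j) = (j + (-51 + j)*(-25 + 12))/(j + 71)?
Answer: 8605184/171541 ≈ 50.164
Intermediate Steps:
B(M, f) = 48 + 8*M
I(j) = (663 - 12*j)/(71 + j) (I(j) = (j + (-51 + j)*(-13))/(71 + j) = (j + (663 - 13*j))/(71 + j) = (663 - 12*j)/(71 + j))
(3092 - 36706)/(B(-89, 98) + I(185)) = (3092 - 36706)/((48 + 8*(-89)) + 3*(221 - 4*185)/(71 + 185)) = -33614/((48 - 712) + 3*(221 - 740)/256) = -33614/(-664 + 3*(1/256)*(-519)) = -33614/(-664 - 1557/256) = -33614/(-171541/256) = -33614*(-256/171541) = 8605184/171541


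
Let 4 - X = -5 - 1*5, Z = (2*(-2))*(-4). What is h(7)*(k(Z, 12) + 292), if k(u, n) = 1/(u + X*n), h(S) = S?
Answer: 376103/184 ≈ 2044.0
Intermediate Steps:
Z = 16 (Z = -4*(-4) = 16)
X = 14 (X = 4 - (-5 - 1*5) = 4 - (-5 - 5) = 4 - 1*(-10) = 4 + 10 = 14)
k(u, n) = 1/(u + 14*n)
h(7)*(k(Z, 12) + 292) = 7*(1/(16 + 14*12) + 292) = 7*(1/(16 + 168) + 292) = 7*(1/184 + 292) = 7*(53729/184) = 376103/184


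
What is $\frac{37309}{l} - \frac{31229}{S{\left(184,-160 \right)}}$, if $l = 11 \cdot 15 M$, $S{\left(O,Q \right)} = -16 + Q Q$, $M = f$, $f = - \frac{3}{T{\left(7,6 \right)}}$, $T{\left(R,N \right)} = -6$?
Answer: $\frac{634624709}{1407120} \approx 451.01$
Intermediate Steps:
$f = \frac{1}{2}$ ($f = - \frac{3}{-6} = \left(-3\right) \left(- \frac{1}{6}\right) = \frac{1}{2} \approx 0.5$)
$M = \frac{1}{2} \approx 0.5$
$S{\left(O,Q \right)} = -16 + Q^{2}$
$l = \frac{165}{2}$ ($l = 11 \cdot 15 \cdot \frac{1}{2} = 165 \cdot \frac{1}{2} = \frac{165}{2} \approx 82.5$)
$\frac{37309}{l} - \frac{31229}{S{\left(184,-160 \right)}} = \frac{37309}{\frac{165}{2}} - \frac{31229}{-16 + \left(-160\right)^{2}} = 37309 \cdot \frac{2}{165} - \frac{31229}{-16 + 25600} = \frac{74618}{165} - \frac{31229}{25584} = \frac{634624709}{1407120}$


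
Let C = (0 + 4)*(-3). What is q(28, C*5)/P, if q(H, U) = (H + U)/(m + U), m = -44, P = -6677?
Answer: -4/86801 ≈ -4.6082e-5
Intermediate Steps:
C = -12 (C = 4*(-3) = -12)
q(H, U) = (H + U)/(-44 + U)
q(28, C*5)/P = ((28 - 12*5)/(-44 - 12*5))/(-6677) = ((28 - 60)/(-44 - 60))*(-1/6677) = (-32/(-104))*(-1/6677) = -1/104*(-32)*(-1/6677) = (4/13)*(-1/6677) = -4/86801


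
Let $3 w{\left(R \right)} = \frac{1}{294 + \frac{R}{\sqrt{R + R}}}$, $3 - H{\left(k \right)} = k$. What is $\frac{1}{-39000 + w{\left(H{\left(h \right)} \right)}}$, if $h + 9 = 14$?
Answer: $- \frac{30339386118}{1183236024204001} + \frac{3 i}{1183236024204001} \approx -2.5641 \cdot 10^{-5} + 2.5354 \cdot 10^{-15} i$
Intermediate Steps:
$h = 5$ ($h = -9 + 14 = 5$)
$H{\left(k \right)} = 3 - k$
$w{\left(R \right)} = \frac{1}{3 \left(294 + \frac{\sqrt{2} \sqrt{R}}{2}\right)}$ ($w{\left(R \right)} = \frac{1}{3 \left(294 + \frac{R}{\sqrt{R + R}}\right)} = \frac{1}{3 \left(294 + \frac{R}{\sqrt{2 R}}\right)} = \frac{1}{3 \left(294 + \frac{R}{\sqrt{2} \sqrt{R}}\right)} = \frac{1}{3 \left(294 + R \frac{\sqrt{2}}{2 \sqrt{R}}\right)} = \frac{1}{3 \left(294 + \frac{\sqrt{2} \sqrt{R}}{2}\right)}$)
$\frac{1}{-39000 + w{\left(H{\left(h \right)} \right)}} = \frac{1}{-39000 + \frac{\sqrt{2} \sqrt{3 - 5}}{3 \left(\left(3 - 5\right) + 294 \sqrt{2} \sqrt{3 - 5}\right)}} = \frac{1}{-39000 + \frac{\sqrt{2} \sqrt{-2}}{3 \left(-2 + 294 \sqrt{2} \sqrt{-2}\right)}} = \frac{1}{-39000 + \frac{\sqrt{2} i \sqrt{2}}{3 \left(-2 + 294 \sqrt{2} i \sqrt{2}\right)}} = \frac{1}{-39000 + \frac{\sqrt{2} i \sqrt{2}}{3 \left(-2 + 588 i\right)}} = \frac{1}{-39000 + \frac{\sqrt{2} i \sqrt{2} \frac{-2 - 588 i}{345748}}{3}} = \frac{1}{-39000 + \frac{i \left(-2 - 588 i\right)}{518622}}$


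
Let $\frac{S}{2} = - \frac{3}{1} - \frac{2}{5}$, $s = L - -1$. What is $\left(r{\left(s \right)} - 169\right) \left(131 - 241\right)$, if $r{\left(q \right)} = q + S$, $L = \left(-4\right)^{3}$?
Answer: $26268$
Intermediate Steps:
$L = -64$
$s = -63$ ($s = -64 - -1 = -64 + 1 = -63$)
$S = - \frac{34}{5}$ ($S = 2 \left(- \frac{3}{1} - \frac{2}{5}\right) = 2 \left(\left(-3\right) 1 - \frac{2}{5}\right) = 2 \left(-3 - \frac{2}{5}\right) = 2 \left(- \frac{17}{5}\right) = - \frac{34}{5} \approx -6.8$)
$r{\left(q \right)} = - \frac{34}{5} + q$ ($r{\left(q \right)} = q - \frac{34}{5} = - \frac{34}{5} + q$)
$\left(r{\left(s \right)} - 169\right) \left(131 - 241\right) = \left(\left(- \frac{34}{5} - 63\right) - 169\right) \left(131 - 241\right) = \left(- \frac{349}{5} - 169\right) \left(-110\right) = \left(- \frac{1194}{5}\right) \left(-110\right) = 26268$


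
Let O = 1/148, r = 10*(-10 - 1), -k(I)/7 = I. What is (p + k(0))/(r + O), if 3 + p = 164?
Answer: -23828/16279 ≈ -1.4637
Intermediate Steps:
p = 161 (p = -3 + 164 = 161)
k(I) = -7*I
r = -110 (r = 10*(-11) = -110)
O = 1/148 ≈ 0.0067568
(p + k(0))/(r + O) = (161 - 7*0)/(-110 + 1/148) = (161 + 0)/(-16279/148) = 161*(-148/16279) = -23828/16279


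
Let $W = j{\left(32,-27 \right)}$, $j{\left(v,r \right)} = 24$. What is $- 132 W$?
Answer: $-3168$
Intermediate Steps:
$W = 24$
$- 132 W = \left(-132\right) 24 = -3168$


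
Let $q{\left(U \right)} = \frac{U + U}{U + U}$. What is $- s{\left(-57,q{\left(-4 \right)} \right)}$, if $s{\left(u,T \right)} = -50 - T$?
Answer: $51$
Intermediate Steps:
$q{\left(U \right)} = 1$ ($q{\left(U \right)} = \frac{2 U}{2 U} = 2 U \frac{1}{2 U} = 1$)
$- s{\left(-57,q{\left(-4 \right)} \right)} = - (-50 - 1) = \left(-1\right) \left(-51\right) = 51$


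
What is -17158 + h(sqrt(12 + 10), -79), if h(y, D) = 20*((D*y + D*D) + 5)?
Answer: 107762 - 1580*sqrt(22) ≈ 1.0035e+5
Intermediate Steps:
h(y, D) = 100 + 20*D**2 + 20*D*y (h(y, D) = 20*((D*y + D**2) + 5) = 20*((D**2 + D*y) + 5) = 20*(5 + D**2 + D*y) = 100 + 20*D**2 + 20*D*y)
-17158 + h(sqrt(12 + 10), -79) = -17158 + (100 + 20*(-79)**2 + 20*(-79)*sqrt(12 + 10)) = -17158 + (100 + 20*6241 + 20*(-79)*sqrt(22)) = -17158 + (100 + 124820 - 1580*sqrt(22)) = -17158 + (124920 - 1580*sqrt(22)) = 107762 - 1580*sqrt(22)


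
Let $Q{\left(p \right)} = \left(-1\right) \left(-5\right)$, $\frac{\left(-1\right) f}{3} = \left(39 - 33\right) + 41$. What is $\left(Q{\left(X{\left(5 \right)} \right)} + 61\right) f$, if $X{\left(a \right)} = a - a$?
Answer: $-9306$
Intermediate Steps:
$X{\left(a \right)} = 0$
$f = -141$ ($f = - 3 \left(\left(39 - 33\right) + 41\right) = - 3 \left(6 + 41\right) = \left(-3\right) 47 = -141$)
$Q{\left(p \right)} = 5$
$\left(Q{\left(X{\left(5 \right)} \right)} + 61\right) f = \left(5 + 61\right) \left(-141\right) = 66 \left(-141\right) = -9306$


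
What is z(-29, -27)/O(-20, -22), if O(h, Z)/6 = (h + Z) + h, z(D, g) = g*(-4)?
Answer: -9/31 ≈ -0.29032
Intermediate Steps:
z(D, g) = -4*g
O(h, Z) = 6*Z + 12*h (O(h, Z) = 6*((h + Z) + h) = 6*((Z + h) + h) = 6*(Z + 2*h) = 6*Z + 12*h)
z(-29, -27)/O(-20, -22) = (-4*(-27))/(6*(-22) + 12*(-20)) = 108/(-132 - 240) = 108/(-372) = 108*(-1/372) = -9/31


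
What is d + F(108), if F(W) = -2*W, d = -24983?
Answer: -25199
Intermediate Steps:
d + F(108) = -24983 - 2*108 = -24983 - 216 = -25199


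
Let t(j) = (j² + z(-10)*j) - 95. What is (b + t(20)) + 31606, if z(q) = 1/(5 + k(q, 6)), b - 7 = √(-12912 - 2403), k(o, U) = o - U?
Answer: 351078/11 + I*√15315 ≈ 31916.0 + 123.75*I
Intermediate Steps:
b = 7 + I*√15315 (b = 7 + √(-12912 - 2403) = 7 + √(-15315) = 7 + I*√15315 ≈ 7.0 + 123.75*I)
z(q) = 1/(-1 + q) (z(q) = 1/(5 + (q - 1*6)) = 1/(5 + (q - 6)) = 1/(5 + (-6 + q)) = 1/(-1 + q))
t(j) = -95 + j² - j/11 (t(j) = (j² + j/(-1 - 10)) - 95 = (j² + j/(-11)) - 95 = (j² - j/11) - 95 = -95 + j² - j/11)
(b + t(20)) + 31606 = ((7 + I*√15315) + (-95 + 20² - 1/11*20)) + 31606 = ((7 + I*√15315) + (-95 + 400 - 20/11)) + 31606 = ((7 + I*√15315) + 3335/11) + 31606 = (3412/11 + I*√15315) + 31606 = 351078/11 + I*√15315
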